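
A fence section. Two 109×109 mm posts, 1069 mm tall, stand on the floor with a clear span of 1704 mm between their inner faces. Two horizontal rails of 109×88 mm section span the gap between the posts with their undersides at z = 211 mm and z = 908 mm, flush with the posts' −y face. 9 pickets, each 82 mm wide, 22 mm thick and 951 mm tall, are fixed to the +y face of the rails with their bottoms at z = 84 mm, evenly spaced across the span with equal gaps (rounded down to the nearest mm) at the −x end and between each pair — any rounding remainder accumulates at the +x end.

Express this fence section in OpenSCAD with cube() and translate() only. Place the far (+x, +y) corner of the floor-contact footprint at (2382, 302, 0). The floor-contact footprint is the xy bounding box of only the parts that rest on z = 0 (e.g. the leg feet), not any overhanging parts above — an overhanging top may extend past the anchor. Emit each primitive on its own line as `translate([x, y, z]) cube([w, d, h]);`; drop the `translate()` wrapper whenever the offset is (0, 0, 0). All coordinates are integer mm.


translate([460, 193, 0]) cube([109, 109, 1069]);
translate([2273, 193, 0]) cube([109, 109, 1069]);
translate([569, 193, 211]) cube([1704, 109, 88]);
translate([569, 193, 908]) cube([1704, 109, 88]);
translate([665, 302, 84]) cube([82, 22, 951]);
translate([843, 302, 84]) cube([82, 22, 951]);
translate([1021, 302, 84]) cube([82, 22, 951]);
translate([1199, 302, 84]) cube([82, 22, 951]);
translate([1377, 302, 84]) cube([82, 22, 951]);
translate([1555, 302, 84]) cube([82, 22, 951]);
translate([1733, 302, 84]) cube([82, 22, 951]);
translate([1911, 302, 84]) cube([82, 22, 951]);
translate([2089, 302, 84]) cube([82, 22, 951]);


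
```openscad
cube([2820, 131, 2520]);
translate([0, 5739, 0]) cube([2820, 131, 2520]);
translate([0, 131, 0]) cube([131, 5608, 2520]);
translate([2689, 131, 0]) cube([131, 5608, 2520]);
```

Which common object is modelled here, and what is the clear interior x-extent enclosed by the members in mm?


A house (or room) frame. The interior width is 2558 mm.

Four 2520 mm walls enclosing a rectangle with no floor or roof — a room or house frame. Outside width is 2820 mm and wall thickness is 131 mm, so the interior width is 2820 − 2 × 131 = 2558 mm.


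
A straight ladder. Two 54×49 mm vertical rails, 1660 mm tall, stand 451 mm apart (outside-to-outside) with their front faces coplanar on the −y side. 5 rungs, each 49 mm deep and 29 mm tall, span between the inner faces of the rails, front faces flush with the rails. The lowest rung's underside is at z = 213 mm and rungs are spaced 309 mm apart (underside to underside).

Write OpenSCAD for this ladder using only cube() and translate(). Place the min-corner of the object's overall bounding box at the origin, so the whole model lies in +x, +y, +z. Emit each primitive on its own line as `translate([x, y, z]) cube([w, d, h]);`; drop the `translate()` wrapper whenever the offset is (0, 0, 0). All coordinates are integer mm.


// rung span = 451 - 2*54 = 343
// rung[k] z = 213 + k*309
cube([54, 49, 1660]);
translate([397, 0, 0]) cube([54, 49, 1660]);
translate([54, 0, 213]) cube([343, 49, 29]);
translate([54, 0, 522]) cube([343, 49, 29]);
translate([54, 0, 831]) cube([343, 49, 29]);
translate([54, 0, 1140]) cube([343, 49, 29]);
translate([54, 0, 1449]) cube([343, 49, 29]);


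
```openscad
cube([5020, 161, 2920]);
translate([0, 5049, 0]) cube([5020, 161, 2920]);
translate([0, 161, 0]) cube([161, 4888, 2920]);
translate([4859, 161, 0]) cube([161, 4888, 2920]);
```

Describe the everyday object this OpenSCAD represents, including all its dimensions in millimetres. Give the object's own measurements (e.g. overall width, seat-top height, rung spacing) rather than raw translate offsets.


The wall frame of a small rectangular building: four walls, each 2920 mm tall and 161 mm thick, enclosing a footprint 5020 mm (x) by 5210 mm (y) outside-to-outside, with no floor or roof. The front and back walls (the −y and +y sides) span the full width; the two side walls fit between them.


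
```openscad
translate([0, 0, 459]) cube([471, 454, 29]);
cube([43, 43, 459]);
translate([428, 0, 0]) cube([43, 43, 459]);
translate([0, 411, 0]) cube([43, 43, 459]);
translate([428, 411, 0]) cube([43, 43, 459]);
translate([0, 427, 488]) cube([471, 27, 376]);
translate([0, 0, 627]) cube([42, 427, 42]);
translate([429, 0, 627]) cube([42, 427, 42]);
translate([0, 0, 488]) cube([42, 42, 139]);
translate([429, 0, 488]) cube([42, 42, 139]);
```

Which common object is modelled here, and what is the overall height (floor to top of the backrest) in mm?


A chair. The overall height is 864 mm.

A slab on four corner posts with a tall panel at the back — a chair. The seat slab sits at z = 459 with thickness 29, and the 376 mm backrest starts at the seat top, so the overall height is 459 + 29 + 376 = 864 mm.


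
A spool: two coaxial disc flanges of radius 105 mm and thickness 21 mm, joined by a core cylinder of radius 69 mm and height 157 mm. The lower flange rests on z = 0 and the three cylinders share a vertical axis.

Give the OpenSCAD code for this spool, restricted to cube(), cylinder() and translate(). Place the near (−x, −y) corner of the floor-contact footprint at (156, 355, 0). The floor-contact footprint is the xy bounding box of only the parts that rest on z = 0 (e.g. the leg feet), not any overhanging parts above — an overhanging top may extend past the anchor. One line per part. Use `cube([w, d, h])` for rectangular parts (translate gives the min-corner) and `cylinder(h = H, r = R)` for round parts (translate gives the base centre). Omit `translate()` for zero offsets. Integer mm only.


translate([261, 460, 0]) cylinder(h = 21, r = 105);
translate([261, 460, 21]) cylinder(h = 157, r = 69);
translate([261, 460, 178]) cylinder(h = 21, r = 105);


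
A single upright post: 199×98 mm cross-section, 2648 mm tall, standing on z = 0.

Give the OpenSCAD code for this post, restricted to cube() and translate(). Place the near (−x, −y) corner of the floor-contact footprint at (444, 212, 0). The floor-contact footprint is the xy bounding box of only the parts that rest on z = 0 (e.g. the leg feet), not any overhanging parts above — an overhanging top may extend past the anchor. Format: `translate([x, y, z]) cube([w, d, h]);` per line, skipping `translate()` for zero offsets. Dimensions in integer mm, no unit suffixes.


translate([444, 212, 0]) cube([199, 98, 2648]);


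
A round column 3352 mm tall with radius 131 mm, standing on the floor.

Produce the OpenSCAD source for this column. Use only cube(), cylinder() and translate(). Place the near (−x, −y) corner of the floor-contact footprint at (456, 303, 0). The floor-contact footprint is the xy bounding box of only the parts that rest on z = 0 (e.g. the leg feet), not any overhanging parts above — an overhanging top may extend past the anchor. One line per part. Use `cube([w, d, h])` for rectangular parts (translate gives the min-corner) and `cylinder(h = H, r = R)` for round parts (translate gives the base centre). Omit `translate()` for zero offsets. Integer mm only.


translate([587, 434, 0]) cylinder(h = 3352, r = 131);


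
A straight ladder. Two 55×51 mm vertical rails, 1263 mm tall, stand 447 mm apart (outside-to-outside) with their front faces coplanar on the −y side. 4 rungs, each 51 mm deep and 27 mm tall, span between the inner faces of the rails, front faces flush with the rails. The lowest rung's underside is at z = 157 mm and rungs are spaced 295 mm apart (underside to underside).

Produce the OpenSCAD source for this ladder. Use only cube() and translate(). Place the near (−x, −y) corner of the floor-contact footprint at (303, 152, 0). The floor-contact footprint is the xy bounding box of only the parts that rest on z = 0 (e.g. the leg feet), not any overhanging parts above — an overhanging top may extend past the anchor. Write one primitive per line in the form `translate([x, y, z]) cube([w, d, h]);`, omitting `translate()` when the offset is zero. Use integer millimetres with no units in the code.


// rung span = 447 - 2*55 = 337
// rung[k] z = 157 + k*295
translate([303, 152, 0]) cube([55, 51, 1263]);
translate([695, 152, 0]) cube([55, 51, 1263]);
translate([358, 152, 157]) cube([337, 51, 27]);
translate([358, 152, 452]) cube([337, 51, 27]);
translate([358, 152, 747]) cube([337, 51, 27]);
translate([358, 152, 1042]) cube([337, 51, 27]);


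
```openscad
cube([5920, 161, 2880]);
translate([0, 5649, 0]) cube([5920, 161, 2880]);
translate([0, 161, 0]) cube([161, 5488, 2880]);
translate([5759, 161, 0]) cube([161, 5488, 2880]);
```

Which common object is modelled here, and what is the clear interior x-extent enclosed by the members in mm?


A house (or room) frame. The interior width is 5598 mm.

Four 2880 mm walls enclosing a rectangle with no floor or roof — a room or house frame. Outside width is 5920 mm and wall thickness is 161 mm, so the interior width is 5920 − 2 × 161 = 5598 mm.


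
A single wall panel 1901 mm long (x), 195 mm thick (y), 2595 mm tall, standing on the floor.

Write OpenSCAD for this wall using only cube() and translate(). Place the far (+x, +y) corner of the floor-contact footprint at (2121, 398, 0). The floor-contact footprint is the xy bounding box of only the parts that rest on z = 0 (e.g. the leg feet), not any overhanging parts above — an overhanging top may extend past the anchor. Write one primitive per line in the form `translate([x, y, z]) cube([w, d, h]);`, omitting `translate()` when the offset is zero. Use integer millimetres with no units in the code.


translate([220, 203, 0]) cube([1901, 195, 2595]);


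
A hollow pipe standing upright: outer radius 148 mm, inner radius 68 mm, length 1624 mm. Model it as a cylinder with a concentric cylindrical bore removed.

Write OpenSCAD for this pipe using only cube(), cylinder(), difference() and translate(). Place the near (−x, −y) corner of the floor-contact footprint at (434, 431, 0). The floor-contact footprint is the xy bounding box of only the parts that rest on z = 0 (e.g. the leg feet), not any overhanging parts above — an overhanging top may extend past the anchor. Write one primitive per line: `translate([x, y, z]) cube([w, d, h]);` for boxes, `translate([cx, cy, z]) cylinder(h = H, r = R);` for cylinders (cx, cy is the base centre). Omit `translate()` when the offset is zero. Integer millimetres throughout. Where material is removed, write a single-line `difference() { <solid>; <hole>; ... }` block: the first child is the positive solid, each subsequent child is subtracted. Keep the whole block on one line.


difference() { translate([582, 579, 0]) cylinder(h = 1624, r = 148); translate([582, 579, 0]) cylinder(h = 1624, r = 68); }


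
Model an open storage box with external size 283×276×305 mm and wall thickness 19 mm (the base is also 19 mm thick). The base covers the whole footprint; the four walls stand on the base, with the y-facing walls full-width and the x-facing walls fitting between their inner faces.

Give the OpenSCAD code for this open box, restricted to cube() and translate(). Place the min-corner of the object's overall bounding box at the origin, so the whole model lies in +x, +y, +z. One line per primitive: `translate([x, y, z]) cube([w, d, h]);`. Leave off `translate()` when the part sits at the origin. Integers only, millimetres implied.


cube([283, 276, 19]);
translate([0, 0, 19]) cube([283, 19, 286]);
translate([0, 257, 19]) cube([283, 19, 286]);
translate([0, 19, 19]) cube([19, 238, 286]);
translate([264, 19, 19]) cube([19, 238, 286]);


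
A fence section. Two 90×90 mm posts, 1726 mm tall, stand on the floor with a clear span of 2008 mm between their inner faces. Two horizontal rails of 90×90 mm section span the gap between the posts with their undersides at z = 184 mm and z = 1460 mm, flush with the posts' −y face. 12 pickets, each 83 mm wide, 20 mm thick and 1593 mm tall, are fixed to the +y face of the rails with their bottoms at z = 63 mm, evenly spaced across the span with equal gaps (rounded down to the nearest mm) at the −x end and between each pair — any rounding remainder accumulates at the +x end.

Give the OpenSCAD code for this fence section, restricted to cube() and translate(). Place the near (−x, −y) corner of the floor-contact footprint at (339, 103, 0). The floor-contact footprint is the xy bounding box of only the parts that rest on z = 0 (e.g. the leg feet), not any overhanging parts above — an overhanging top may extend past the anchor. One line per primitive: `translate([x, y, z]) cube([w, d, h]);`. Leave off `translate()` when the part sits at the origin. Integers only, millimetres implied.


translate([339, 103, 0]) cube([90, 90, 1726]);
translate([2437, 103, 0]) cube([90, 90, 1726]);
translate([429, 103, 184]) cube([2008, 90, 90]);
translate([429, 103, 1460]) cube([2008, 90, 90]);
translate([506, 193, 63]) cube([83, 20, 1593]);
translate([666, 193, 63]) cube([83, 20, 1593]);
translate([826, 193, 63]) cube([83, 20, 1593]);
translate([986, 193, 63]) cube([83, 20, 1593]);
translate([1146, 193, 63]) cube([83, 20, 1593]);
translate([1306, 193, 63]) cube([83, 20, 1593]);
translate([1466, 193, 63]) cube([83, 20, 1593]);
translate([1626, 193, 63]) cube([83, 20, 1593]);
translate([1786, 193, 63]) cube([83, 20, 1593]);
translate([1946, 193, 63]) cube([83, 20, 1593]);
translate([2106, 193, 63]) cube([83, 20, 1593]);
translate([2266, 193, 63]) cube([83, 20, 1593]);


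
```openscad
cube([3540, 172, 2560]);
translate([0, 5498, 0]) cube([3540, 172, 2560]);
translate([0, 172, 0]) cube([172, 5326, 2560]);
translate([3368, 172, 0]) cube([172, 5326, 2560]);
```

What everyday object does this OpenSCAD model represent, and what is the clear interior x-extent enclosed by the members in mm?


A house (or room) frame. The interior width is 3196 mm.

Four 2560 mm walls enclosing a rectangle with no floor or roof — a room or house frame. Outside width is 3540 mm and wall thickness is 172 mm, so the interior width is 3540 − 2 × 172 = 3196 mm.


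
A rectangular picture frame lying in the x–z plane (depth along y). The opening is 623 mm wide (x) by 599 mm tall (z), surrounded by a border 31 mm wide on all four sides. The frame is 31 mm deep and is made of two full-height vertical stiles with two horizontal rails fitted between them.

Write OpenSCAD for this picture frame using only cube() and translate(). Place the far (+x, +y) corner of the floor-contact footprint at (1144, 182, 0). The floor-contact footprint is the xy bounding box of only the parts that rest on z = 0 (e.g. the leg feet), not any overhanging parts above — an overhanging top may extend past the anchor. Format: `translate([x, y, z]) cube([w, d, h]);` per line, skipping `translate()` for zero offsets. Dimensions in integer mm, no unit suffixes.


translate([459, 151, 0]) cube([31, 31, 661]);
translate([1113, 151, 0]) cube([31, 31, 661]);
translate([490, 151, 0]) cube([623, 31, 31]);
translate([490, 151, 630]) cube([623, 31, 31]);


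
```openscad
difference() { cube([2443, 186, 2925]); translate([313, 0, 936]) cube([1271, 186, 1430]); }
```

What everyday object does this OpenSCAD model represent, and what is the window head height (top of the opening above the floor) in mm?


A wall with a window opening. The window head height is 2366 mm.

A wall with a rectangular opening subtracted — a window. Sill at z = 936, opening 1430 mm tall, so the head is at 936 + 1430 = 2366 mm.


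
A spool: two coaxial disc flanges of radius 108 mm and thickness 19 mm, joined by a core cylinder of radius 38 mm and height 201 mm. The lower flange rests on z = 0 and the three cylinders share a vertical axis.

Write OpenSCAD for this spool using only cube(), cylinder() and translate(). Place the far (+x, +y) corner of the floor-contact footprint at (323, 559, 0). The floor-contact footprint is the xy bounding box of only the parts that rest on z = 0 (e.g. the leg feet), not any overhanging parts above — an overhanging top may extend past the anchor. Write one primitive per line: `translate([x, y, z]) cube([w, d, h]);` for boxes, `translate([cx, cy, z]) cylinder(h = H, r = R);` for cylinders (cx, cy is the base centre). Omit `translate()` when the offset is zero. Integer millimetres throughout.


translate([215, 451, 0]) cylinder(h = 19, r = 108);
translate([215, 451, 19]) cylinder(h = 201, r = 38);
translate([215, 451, 220]) cylinder(h = 19, r = 108);


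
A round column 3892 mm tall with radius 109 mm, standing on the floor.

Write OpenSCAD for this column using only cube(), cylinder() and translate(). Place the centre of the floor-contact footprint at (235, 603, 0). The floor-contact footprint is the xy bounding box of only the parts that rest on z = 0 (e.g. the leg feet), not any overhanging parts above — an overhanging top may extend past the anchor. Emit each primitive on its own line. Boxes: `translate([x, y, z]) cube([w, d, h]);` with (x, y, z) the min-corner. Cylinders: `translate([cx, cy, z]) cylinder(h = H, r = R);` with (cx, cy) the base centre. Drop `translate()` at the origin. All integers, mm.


translate([235, 603, 0]) cylinder(h = 3892, r = 109);


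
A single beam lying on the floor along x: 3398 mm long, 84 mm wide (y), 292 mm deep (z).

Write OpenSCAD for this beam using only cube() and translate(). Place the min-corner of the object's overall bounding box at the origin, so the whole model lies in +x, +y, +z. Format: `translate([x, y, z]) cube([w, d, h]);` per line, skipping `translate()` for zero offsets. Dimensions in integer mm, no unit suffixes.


cube([3398, 84, 292]);


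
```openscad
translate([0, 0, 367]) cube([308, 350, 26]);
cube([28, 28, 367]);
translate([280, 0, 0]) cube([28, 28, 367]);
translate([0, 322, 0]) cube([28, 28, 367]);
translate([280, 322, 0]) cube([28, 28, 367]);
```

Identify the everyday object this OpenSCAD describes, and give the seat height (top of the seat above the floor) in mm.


A stool. The seat height is 393 mm.

A 308×350×26 slab at z = 367 on four corner posts — a stool. The seat top is 367 + 26 = 393 mm.


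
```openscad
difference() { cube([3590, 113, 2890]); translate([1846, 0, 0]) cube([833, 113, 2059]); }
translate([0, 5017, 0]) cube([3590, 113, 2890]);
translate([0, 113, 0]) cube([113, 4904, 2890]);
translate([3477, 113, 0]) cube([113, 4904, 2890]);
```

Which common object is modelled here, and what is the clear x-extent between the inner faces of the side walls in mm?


A single room. The interior width is 3364 mm.

Four walls enclosing a rectangle with a door in the front wall — a room. Outside width 3590 minus two 113 mm walls gives 3364 mm.


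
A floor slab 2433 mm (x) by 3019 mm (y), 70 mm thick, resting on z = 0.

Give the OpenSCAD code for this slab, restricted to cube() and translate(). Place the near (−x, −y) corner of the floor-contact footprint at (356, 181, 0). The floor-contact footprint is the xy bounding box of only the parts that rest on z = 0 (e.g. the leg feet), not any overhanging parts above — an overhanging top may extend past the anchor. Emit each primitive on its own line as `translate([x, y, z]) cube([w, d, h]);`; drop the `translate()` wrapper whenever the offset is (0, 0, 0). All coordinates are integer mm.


translate([356, 181, 0]) cube([2433, 3019, 70]);


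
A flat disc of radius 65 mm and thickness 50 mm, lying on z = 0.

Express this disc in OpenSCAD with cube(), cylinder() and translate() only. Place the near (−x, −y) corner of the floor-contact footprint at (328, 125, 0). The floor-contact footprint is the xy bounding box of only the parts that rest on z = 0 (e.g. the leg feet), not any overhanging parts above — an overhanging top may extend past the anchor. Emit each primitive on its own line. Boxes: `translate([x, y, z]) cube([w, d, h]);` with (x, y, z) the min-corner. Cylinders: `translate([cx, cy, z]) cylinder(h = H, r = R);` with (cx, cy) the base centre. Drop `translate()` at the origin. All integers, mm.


translate([393, 190, 0]) cylinder(h = 50, r = 65);


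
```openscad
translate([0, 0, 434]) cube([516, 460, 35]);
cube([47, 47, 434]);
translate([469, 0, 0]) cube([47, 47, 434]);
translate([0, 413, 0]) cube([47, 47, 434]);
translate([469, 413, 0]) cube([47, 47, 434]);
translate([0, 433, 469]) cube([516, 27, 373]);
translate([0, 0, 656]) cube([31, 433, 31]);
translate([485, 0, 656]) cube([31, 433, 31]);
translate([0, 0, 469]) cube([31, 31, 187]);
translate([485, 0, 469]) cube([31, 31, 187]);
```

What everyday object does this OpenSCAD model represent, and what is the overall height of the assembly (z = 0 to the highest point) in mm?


A chair. The overall height is 842 mm.

A slab on four corner posts with a tall panel at the back — a chair. The seat slab sits at z = 434 with thickness 35, and the 373 mm backrest starts at the seat top, so the overall height is 434 + 35 + 373 = 842 mm.


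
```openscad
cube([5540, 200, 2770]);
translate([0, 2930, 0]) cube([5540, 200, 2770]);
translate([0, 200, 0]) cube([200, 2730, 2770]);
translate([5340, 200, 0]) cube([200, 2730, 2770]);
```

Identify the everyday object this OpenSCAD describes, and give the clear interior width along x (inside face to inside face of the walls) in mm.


A house (or room) frame. The interior width is 5140 mm.

Four 2770 mm walls enclosing a rectangle with no floor or roof — a room or house frame. Outside width is 5540 mm and wall thickness is 200 mm, so the interior width is 5540 − 2 × 200 = 5140 mm.


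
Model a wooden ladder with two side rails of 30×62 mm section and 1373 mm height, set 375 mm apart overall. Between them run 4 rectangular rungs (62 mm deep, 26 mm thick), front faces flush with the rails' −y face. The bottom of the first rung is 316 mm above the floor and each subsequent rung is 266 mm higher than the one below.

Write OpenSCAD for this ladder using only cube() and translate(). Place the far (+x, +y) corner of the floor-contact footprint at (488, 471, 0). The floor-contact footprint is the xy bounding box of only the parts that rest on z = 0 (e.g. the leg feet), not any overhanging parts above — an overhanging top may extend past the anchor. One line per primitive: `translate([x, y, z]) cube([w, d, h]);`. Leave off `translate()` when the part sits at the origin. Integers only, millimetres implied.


translate([113, 409, 0]) cube([30, 62, 1373]);
translate([458, 409, 0]) cube([30, 62, 1373]);
translate([143, 409, 316]) cube([315, 62, 26]);
translate([143, 409, 582]) cube([315, 62, 26]);
translate([143, 409, 848]) cube([315, 62, 26]);
translate([143, 409, 1114]) cube([315, 62, 26]);


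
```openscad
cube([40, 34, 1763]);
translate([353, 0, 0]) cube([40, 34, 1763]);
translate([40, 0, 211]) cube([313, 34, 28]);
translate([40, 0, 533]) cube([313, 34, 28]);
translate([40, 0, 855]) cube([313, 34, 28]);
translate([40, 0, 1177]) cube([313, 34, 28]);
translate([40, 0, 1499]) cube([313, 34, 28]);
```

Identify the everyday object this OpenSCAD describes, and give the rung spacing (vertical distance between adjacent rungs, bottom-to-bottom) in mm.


A ladder. The rung spacing is 322 mm.

Two tall 40×34 posts with 5 short bars between them — a ladder. Adjacent rungs sit at z = 211 and z = 533, so the spacing is 533 − 211 = 322 mm.


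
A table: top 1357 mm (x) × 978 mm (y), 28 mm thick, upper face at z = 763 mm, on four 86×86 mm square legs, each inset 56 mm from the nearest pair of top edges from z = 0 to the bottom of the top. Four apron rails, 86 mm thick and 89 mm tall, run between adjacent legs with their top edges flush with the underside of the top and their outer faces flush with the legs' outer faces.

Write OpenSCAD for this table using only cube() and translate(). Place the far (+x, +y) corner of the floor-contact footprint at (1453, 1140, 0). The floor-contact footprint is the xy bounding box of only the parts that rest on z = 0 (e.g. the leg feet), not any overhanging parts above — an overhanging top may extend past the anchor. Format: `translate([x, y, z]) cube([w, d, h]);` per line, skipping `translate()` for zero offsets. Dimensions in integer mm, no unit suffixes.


translate([152, 218, 735]) cube([1357, 978, 28]);
translate([208, 274, 0]) cube([86, 86, 735]);
translate([1367, 274, 0]) cube([86, 86, 735]);
translate([208, 1054, 0]) cube([86, 86, 735]);
translate([1367, 1054, 0]) cube([86, 86, 735]);
translate([294, 274, 646]) cube([1073, 86, 89]);
translate([294, 1054, 646]) cube([1073, 86, 89]);
translate([208, 360, 646]) cube([86, 694, 89]);
translate([1367, 360, 646]) cube([86, 694, 89]);


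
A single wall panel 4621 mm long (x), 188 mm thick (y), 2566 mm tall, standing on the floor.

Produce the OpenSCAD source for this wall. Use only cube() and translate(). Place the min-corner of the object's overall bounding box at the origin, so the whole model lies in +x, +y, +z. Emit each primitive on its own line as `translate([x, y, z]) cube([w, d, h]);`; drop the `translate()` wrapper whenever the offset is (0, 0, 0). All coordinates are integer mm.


cube([4621, 188, 2566]);


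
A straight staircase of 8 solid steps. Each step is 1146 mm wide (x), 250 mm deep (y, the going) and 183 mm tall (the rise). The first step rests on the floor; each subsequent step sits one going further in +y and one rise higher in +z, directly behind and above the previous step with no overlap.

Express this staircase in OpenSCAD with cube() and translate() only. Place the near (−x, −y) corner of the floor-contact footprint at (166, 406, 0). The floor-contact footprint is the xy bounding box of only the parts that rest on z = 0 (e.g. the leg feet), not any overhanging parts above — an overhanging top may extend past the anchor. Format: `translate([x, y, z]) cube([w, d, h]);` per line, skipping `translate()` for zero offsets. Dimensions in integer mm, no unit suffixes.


translate([166, 406, 0]) cube([1146, 250, 183]);
translate([166, 656, 183]) cube([1146, 250, 183]);
translate([166, 906, 366]) cube([1146, 250, 183]);
translate([166, 1156, 549]) cube([1146, 250, 183]);
translate([166, 1406, 732]) cube([1146, 250, 183]);
translate([166, 1656, 915]) cube([1146, 250, 183]);
translate([166, 1906, 1098]) cube([1146, 250, 183]);
translate([166, 2156, 1281]) cube([1146, 250, 183]);


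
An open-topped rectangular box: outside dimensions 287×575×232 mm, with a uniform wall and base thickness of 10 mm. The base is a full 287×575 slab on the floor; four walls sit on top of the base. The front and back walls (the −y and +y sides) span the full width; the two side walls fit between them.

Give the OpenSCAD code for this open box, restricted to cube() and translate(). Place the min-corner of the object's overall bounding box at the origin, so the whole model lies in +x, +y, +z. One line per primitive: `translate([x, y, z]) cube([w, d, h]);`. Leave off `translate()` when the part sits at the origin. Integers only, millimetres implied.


cube([287, 575, 10]);
translate([0, 0, 10]) cube([287, 10, 222]);
translate([0, 565, 10]) cube([287, 10, 222]);
translate([0, 10, 10]) cube([10, 555, 222]);
translate([277, 10, 10]) cube([10, 555, 222]);


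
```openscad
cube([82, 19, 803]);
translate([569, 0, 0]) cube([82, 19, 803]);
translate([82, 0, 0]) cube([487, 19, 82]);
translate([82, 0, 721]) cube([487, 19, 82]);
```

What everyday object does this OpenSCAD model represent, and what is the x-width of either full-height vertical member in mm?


A picture frame. The border width is 82 mm.

Four thin pieces enclosing a rectangular opening — a picture frame. The two full-height stiles are 803 mm tall; the top rail sits at z = 721 and is 82 mm tall, so the border above the opening is 803 − 721 = 82 mm, matching the stile x-width.


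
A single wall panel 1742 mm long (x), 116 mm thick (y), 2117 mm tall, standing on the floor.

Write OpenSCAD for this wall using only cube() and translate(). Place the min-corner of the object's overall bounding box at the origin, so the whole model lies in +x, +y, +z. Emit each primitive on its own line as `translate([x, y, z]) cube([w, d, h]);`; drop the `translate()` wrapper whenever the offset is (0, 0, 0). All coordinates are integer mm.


cube([1742, 116, 2117]);


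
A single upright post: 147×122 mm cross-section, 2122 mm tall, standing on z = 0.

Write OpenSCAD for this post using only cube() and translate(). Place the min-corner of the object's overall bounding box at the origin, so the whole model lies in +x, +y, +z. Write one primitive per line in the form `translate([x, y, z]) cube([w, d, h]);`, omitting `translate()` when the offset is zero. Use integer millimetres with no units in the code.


cube([147, 122, 2122]);


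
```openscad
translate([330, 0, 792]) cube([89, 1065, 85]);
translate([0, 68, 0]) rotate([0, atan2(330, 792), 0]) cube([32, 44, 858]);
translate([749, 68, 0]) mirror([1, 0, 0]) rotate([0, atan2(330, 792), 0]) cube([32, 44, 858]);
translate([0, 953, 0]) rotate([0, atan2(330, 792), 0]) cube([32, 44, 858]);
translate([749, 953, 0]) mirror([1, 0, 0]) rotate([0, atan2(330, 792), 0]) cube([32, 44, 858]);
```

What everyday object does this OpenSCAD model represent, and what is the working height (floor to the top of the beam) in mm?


A sawhorse. The overall height is 877 mm.

A beam across two mirrored pairs of raked legs — a sawhorse. The beam's underside is at z = 792 (matching the legs' vertical rise in atan2(330, 792)) and the beam is 85 mm tall, so its top is at 792 + 85 = 877 mm. The raked legs top out at the beam's underside, so that is the highest point.


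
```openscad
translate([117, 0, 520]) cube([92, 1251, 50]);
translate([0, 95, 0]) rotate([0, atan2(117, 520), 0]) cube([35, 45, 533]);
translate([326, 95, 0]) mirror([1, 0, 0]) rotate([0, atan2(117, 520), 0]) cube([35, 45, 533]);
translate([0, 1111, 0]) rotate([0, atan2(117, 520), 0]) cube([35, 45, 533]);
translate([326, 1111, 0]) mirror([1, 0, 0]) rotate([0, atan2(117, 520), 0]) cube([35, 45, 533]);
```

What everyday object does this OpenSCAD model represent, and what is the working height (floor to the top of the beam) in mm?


A sawhorse. The overall height is 570 mm.

A beam across two mirrored pairs of raked legs — a sawhorse. The beam's underside is at z = 520 (matching the legs' vertical rise in atan2(117, 520)) and the beam is 50 mm tall, so its top is at 520 + 50 = 570 mm. The raked legs top out at the beam's underside, so that is the highest point.


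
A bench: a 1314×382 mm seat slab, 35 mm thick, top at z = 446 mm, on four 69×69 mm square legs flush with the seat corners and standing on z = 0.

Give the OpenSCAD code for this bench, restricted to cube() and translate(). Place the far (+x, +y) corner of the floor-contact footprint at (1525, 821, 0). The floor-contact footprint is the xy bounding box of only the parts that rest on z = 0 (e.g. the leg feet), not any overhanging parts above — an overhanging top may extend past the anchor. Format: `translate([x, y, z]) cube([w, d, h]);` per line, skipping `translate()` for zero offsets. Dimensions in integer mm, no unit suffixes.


translate([211, 439, 411]) cube([1314, 382, 35]);
translate([211, 439, 0]) cube([69, 69, 411]);
translate([211, 752, 0]) cube([69, 69, 411]);
translate([1456, 439, 0]) cube([69, 69, 411]);
translate([1456, 752, 0]) cube([69, 69, 411]);


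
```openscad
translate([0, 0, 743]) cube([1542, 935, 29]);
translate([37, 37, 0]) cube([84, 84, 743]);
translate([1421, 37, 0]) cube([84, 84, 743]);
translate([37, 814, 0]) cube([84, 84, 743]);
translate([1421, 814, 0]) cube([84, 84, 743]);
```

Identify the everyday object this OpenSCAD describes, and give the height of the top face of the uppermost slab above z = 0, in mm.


A table. The table height is 772 mm.

A 1542×935×29 slab sits at z = 743 on four 84 mm square posts — a table. The top surface is at 743 + 29 = 772 mm.


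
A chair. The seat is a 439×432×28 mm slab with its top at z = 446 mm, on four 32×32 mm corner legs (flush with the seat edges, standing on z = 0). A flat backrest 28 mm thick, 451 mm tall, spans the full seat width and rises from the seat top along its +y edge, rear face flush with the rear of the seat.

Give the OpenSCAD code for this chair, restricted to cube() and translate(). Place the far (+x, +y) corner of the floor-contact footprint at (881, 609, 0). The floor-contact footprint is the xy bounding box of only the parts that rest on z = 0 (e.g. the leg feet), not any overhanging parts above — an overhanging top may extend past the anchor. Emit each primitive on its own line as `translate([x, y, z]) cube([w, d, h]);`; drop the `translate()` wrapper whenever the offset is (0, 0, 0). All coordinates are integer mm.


translate([442, 177, 418]) cube([439, 432, 28]);
translate([442, 177, 0]) cube([32, 32, 418]);
translate([849, 177, 0]) cube([32, 32, 418]);
translate([442, 577, 0]) cube([32, 32, 418]);
translate([849, 577, 0]) cube([32, 32, 418]);
translate([442, 581, 446]) cube([439, 28, 451]);


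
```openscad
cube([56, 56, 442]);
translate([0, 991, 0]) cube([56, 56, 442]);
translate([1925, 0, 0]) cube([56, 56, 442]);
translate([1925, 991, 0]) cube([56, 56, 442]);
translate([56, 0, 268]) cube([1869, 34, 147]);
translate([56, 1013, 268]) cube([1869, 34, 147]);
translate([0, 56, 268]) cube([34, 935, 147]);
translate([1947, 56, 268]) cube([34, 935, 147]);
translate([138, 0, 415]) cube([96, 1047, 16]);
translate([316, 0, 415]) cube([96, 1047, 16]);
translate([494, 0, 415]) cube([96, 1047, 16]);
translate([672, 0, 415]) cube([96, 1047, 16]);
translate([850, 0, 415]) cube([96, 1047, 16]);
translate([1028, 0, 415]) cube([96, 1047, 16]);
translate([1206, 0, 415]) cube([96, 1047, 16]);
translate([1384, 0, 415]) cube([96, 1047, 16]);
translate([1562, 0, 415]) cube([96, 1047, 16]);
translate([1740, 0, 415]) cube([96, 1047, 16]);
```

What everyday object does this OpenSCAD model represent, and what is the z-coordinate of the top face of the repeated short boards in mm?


A bed frame. The slat-top height is 431 mm.

Four posts, four rails, and a row of slats — a bed frame. Slats sit on the rails at z = 268 + 147 = 415; with slat thickness 16, the top is 431 mm.


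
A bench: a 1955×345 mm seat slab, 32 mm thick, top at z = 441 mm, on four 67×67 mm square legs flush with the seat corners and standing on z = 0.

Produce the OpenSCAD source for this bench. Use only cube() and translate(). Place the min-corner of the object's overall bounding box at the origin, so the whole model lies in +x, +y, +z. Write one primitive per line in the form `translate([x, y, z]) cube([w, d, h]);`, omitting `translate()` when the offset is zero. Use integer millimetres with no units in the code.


translate([0, 0, 409]) cube([1955, 345, 32]);
cube([67, 67, 409]);
translate([0, 278, 0]) cube([67, 67, 409]);
translate([1888, 0, 0]) cube([67, 67, 409]);
translate([1888, 278, 0]) cube([67, 67, 409]);


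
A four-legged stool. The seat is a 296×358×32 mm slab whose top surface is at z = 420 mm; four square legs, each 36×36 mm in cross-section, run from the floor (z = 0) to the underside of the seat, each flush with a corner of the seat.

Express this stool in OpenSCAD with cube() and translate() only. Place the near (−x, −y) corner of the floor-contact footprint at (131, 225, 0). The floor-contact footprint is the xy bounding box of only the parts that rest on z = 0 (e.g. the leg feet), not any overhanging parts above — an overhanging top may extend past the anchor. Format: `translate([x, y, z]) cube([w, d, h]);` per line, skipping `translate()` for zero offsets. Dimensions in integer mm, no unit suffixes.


translate([131, 225, 388]) cube([296, 358, 32]);
translate([131, 225, 0]) cube([36, 36, 388]);
translate([391, 225, 0]) cube([36, 36, 388]);
translate([131, 547, 0]) cube([36, 36, 388]);
translate([391, 547, 0]) cube([36, 36, 388]);


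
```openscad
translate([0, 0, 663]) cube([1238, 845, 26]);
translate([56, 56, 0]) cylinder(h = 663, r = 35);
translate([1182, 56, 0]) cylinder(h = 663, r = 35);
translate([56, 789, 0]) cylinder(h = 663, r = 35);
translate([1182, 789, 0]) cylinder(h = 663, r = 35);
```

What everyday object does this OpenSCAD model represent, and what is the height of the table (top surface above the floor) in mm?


A table. The table height is 689 mm.

A 1238×845×26 slab sits at z = 663 on four Ø70 mm round legs — a table. The top surface is at 663 + 26 = 689 mm.


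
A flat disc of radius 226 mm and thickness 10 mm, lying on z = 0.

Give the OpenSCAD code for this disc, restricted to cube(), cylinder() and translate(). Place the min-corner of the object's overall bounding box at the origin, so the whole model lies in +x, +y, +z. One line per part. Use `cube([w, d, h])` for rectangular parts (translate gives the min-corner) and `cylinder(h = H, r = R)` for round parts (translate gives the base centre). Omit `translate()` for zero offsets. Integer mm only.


translate([226, 226, 0]) cylinder(h = 10, r = 226);


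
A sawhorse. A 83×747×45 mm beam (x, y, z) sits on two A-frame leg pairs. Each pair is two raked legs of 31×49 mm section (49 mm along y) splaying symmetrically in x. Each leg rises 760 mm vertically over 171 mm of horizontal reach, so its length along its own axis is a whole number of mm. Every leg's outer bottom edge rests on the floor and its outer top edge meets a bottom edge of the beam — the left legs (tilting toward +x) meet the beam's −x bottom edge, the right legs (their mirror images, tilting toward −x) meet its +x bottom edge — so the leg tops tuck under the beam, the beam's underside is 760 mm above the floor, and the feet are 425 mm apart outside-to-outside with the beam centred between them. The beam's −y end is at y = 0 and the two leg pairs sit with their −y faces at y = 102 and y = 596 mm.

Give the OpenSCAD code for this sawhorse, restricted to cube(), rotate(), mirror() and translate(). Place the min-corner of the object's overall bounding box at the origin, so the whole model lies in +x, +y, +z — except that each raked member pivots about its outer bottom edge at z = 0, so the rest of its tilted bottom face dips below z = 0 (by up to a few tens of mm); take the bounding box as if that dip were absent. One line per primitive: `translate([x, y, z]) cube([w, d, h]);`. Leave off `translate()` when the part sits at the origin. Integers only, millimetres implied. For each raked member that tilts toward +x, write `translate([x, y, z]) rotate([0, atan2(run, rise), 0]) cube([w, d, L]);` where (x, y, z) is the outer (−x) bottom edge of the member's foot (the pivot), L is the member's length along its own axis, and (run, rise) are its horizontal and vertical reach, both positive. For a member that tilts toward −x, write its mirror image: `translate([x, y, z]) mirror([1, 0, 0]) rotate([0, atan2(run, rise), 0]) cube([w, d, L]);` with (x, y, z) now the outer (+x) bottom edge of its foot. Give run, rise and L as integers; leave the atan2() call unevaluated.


translate([171, 0, 760]) cube([83, 747, 45]);
translate([0, 102, 0]) rotate([0, atan2(171, 760), 0]) cube([31, 49, 779]);
translate([425, 102, 0]) mirror([1, 0, 0]) rotate([0, atan2(171, 760), 0]) cube([31, 49, 779]);
translate([0, 596, 0]) rotate([0, atan2(171, 760), 0]) cube([31, 49, 779]);
translate([425, 596, 0]) mirror([1, 0, 0]) rotate([0, atan2(171, 760), 0]) cube([31, 49, 779]);


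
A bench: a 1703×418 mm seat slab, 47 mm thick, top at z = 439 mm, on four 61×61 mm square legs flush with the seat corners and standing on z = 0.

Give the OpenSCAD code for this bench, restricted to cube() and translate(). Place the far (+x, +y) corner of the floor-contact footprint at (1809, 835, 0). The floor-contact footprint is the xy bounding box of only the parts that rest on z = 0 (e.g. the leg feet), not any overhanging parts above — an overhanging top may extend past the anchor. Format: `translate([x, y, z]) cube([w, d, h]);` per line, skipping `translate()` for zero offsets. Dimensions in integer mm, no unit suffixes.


translate([106, 417, 392]) cube([1703, 418, 47]);
translate([106, 417, 0]) cube([61, 61, 392]);
translate([106, 774, 0]) cube([61, 61, 392]);
translate([1748, 417, 0]) cube([61, 61, 392]);
translate([1748, 774, 0]) cube([61, 61, 392]);
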